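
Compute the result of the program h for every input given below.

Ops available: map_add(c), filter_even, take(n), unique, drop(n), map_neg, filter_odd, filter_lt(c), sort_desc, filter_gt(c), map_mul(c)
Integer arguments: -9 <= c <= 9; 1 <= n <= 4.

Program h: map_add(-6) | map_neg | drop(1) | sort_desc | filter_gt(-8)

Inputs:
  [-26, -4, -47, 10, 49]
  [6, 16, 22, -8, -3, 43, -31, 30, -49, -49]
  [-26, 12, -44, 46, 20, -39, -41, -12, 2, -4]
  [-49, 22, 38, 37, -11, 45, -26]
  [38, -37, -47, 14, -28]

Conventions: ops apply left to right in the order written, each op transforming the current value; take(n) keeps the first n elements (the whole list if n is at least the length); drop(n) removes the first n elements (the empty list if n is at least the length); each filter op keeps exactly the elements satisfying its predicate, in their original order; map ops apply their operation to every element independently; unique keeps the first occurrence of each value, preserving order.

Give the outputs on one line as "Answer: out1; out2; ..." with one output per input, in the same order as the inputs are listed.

[53, 10, -4]; [55, 55, 37, 14, 9]; [50, 47, 45, 18, 10, 4, -6]; [32, 17]; [53, 43, 34]

Execution, op by op:
  [-26, -4, -47, 10, 49] -> [-32, -10, -53, 4, 43] -> [32, 10, 53, -4, -43] -> [10, 53, -4, -43] -> [53, 10, -4, -43] -> [53, 10, -4]
  [6, 16, 22, -8, -3, 43, -31, 30, -49, -49] -> [0, 10, 16, -14, -9, 37, -37, 24, -55, -55] -> [0, -10, -16, 14, 9, -37, 37, -24, 55, 55] -> [-10, -16, 14, 9, -37, 37, -24, 55, 55] -> [55, 55, 37, 14, 9, -10, -16, -24, -37] -> [55, 55, 37, 14, 9]
  [-26, 12, -44, 46, 20, -39, -41, -12, 2, -4] -> [-32, 6, -50, 40, 14, -45, -47, -18, -4, -10] -> [32, -6, 50, -40, -14, 45, 47, 18, 4, 10] -> [-6, 50, -40, -14, 45, 47, 18, 4, 10] -> [50, 47, 45, 18, 10, 4, -6, -14, -40] -> [50, 47, 45, 18, 10, 4, -6]
  [-49, 22, 38, 37, -11, 45, -26] -> [-55, 16, 32, 31, -17, 39, -32] -> [55, -16, -32, -31, 17, -39, 32] -> [-16, -32, -31, 17, -39, 32] -> [32, 17, -16, -31, -32, -39] -> [32, 17]
  [38, -37, -47, 14, -28] -> [32, -43, -53, 8, -34] -> [-32, 43, 53, -8, 34] -> [43, 53, -8, 34] -> [53, 43, 34, -8] -> [53, 43, 34]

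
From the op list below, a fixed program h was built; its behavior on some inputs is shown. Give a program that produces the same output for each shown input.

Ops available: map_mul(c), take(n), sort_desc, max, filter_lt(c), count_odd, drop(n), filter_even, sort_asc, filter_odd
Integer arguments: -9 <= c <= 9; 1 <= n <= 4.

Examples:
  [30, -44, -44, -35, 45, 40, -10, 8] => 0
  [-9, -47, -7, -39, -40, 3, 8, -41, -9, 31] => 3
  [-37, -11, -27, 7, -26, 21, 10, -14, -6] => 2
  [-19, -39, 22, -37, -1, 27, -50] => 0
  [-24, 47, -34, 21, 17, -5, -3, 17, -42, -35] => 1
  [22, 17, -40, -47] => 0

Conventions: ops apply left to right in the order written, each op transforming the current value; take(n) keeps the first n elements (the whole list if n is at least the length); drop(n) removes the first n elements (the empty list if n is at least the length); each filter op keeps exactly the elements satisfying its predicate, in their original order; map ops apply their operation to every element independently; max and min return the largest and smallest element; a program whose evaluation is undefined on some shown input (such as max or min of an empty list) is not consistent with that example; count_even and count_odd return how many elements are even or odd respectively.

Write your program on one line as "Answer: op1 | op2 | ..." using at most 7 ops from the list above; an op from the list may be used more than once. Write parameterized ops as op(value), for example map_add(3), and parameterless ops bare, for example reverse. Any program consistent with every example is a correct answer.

filter_lt(8) | sort_asc | sort_desc | drop(4) | sort_asc | count_odd

Check, running the answer program on each example:
  [30, -44, -44, -35, 45, 40, -10, 8] -> [-44, -44, -35, -10] -> [-44, -44, -35, -10] -> [-10, -35, -44, -44] -> [] -> [] -> 0
  [-9, -47, -7, -39, -40, 3, 8, -41, -9, 31] -> [-9, -47, -7, -39, -40, 3, -41, -9] -> [-47, -41, -40, -39, -9, -9, -7, 3] -> [3, -7, -9, -9, -39, -40, -41, -47] -> [-39, -40, -41, -47] -> [-47, -41, -40, -39] -> 3
  [-37, -11, -27, 7, -26, 21, 10, -14, -6] -> [-37, -11, -27, 7, -26, -14, -6] -> [-37, -27, -26, -14, -11, -6, 7] -> [7, -6, -11, -14, -26, -27, -37] -> [-26, -27, -37] -> [-37, -27, -26] -> 2
  [-19, -39, 22, -37, -1, 27, -50] -> [-19, -39, -37, -1, -50] -> [-50, -39, -37, -19, -1] -> [-1, -19, -37, -39, -50] -> [-50] -> [-50] -> 0
  [-24, 47, -34, 21, 17, -5, -3, 17, -42, -35] -> [-24, -34, -5, -3, -42, -35] -> [-42, -35, -34, -24, -5, -3] -> [-3, -5, -24, -34, -35, -42] -> [-35, -42] -> [-42, -35] -> 1
  [22, 17, -40, -47] -> [-40, -47] -> [-47, -40] -> [-40, -47] -> [] -> [] -> 0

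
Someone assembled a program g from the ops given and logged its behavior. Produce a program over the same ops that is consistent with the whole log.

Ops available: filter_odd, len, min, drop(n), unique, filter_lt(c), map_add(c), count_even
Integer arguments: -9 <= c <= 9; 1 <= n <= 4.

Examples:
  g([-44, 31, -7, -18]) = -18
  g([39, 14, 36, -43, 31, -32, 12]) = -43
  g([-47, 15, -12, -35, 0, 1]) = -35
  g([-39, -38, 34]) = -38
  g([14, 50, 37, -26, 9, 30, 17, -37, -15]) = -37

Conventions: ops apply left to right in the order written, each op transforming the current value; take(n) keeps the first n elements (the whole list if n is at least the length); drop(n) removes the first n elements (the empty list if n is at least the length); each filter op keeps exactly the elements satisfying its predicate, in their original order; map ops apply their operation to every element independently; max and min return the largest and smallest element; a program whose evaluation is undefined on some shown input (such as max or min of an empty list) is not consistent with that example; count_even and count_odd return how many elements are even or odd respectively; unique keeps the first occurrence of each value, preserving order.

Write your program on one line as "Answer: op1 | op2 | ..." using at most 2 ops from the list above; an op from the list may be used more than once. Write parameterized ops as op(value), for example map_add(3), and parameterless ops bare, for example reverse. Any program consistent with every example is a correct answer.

drop(1) | min

Check, running the answer program on each example:
  [-44, 31, -7, -18] -> [31, -7, -18] -> -18
  [39, 14, 36, -43, 31, -32, 12] -> [14, 36, -43, 31, -32, 12] -> -43
  [-47, 15, -12, -35, 0, 1] -> [15, -12, -35, 0, 1] -> -35
  [-39, -38, 34] -> [-38, 34] -> -38
  [14, 50, 37, -26, 9, 30, 17, -37, -15] -> [50, 37, -26, 9, 30, 17, -37, -15] -> -37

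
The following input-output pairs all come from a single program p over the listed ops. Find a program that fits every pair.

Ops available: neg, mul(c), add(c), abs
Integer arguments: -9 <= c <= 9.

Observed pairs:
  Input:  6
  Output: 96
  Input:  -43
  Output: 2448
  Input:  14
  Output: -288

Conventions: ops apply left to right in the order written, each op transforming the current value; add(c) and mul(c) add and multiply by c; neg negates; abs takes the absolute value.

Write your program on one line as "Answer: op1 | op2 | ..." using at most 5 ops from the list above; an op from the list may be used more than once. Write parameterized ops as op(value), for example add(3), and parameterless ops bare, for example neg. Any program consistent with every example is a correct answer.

add(-8) | mul(-6) | neg | mul(-8)

Check, running the answer program on each example:
  6 -> -2 -> 12 -> -12 -> 96
  -43 -> -51 -> 306 -> -306 -> 2448
  14 -> 6 -> -36 -> 36 -> -288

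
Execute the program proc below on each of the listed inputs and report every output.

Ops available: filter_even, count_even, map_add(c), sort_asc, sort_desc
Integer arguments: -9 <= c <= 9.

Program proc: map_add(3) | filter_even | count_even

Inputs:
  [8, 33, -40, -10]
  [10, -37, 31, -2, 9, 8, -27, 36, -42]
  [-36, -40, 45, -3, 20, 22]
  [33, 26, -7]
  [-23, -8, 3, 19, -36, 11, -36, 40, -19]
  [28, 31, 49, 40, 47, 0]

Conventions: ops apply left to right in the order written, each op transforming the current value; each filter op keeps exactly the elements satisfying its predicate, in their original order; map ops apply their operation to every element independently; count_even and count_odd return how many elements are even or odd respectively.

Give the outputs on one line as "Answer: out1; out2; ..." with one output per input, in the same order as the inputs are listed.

1; 4; 2; 2; 5; 3

Execution, op by op:
  [8, 33, -40, -10] -> [11, 36, -37, -7] -> [36] -> 1
  [10, -37, 31, -2, 9, 8, -27, 36, -42] -> [13, -34, 34, 1, 12, 11, -24, 39, -39] -> [-34, 34, 12, -24] -> 4
  [-36, -40, 45, -3, 20, 22] -> [-33, -37, 48, 0, 23, 25] -> [48, 0] -> 2
  [33, 26, -7] -> [36, 29, -4] -> [36, -4] -> 2
  [-23, -8, 3, 19, -36, 11, -36, 40, -19] -> [-20, -5, 6, 22, -33, 14, -33, 43, -16] -> [-20, 6, 22, 14, -16] -> 5
  [28, 31, 49, 40, 47, 0] -> [31, 34, 52, 43, 50, 3] -> [34, 52, 50] -> 3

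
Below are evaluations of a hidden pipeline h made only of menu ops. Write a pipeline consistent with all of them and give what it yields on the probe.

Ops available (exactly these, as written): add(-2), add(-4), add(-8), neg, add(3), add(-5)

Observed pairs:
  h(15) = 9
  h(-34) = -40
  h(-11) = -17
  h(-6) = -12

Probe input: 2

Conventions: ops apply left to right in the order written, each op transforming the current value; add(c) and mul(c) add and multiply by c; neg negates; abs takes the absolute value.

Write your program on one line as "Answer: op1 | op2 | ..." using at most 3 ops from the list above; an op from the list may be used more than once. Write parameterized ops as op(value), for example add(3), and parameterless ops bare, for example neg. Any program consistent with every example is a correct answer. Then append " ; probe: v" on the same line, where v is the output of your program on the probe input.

add(-4) | add(-2) ; probe: -4

Check, running the answer program on each example:
  15 -> 11 -> 9
  -34 -> -38 -> -40
  -11 -> -15 -> -17
  -6 -> -10 -> -12
  probe: 2 -> -2 -> -4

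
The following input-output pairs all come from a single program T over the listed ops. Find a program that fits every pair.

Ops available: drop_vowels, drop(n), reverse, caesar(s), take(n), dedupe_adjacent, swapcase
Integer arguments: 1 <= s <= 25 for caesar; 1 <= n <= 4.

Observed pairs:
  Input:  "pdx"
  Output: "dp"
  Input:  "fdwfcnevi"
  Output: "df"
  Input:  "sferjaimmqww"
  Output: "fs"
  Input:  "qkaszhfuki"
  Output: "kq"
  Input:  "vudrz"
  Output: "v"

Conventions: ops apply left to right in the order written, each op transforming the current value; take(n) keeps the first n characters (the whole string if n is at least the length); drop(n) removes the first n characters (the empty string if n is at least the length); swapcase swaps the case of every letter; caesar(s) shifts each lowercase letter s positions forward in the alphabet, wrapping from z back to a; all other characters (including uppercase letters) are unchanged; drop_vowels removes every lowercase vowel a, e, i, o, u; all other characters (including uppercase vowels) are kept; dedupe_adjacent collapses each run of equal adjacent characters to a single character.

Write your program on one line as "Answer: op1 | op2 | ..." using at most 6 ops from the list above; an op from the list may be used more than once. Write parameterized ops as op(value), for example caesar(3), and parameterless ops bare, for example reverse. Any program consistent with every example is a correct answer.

reverse | dedupe_adjacent | reverse | take(2) | drop_vowels | reverse

Check, running the answer program on each example:
  "pdx" -> "xdp" -> "xdp" -> "pdx" -> "pd" -> "pd" -> "dp"
  "fdwfcnevi" -> "ivencfwdf" -> "ivencfwdf" -> "fdwfcnevi" -> "fd" -> "fd" -> "df"
  "sferjaimmqww" -> "wwqmmiajrefs" -> "wqmiajrefs" -> "sferjaimqw" -> "sf" -> "sf" -> "fs"
  "qkaszhfuki" -> "ikufhzsakq" -> "ikufhzsakq" -> "qkaszhfuki" -> "qk" -> "qk" -> "kq"
  "vudrz" -> "zrduv" -> "zrduv" -> "vudrz" -> "vu" -> "v" -> "v"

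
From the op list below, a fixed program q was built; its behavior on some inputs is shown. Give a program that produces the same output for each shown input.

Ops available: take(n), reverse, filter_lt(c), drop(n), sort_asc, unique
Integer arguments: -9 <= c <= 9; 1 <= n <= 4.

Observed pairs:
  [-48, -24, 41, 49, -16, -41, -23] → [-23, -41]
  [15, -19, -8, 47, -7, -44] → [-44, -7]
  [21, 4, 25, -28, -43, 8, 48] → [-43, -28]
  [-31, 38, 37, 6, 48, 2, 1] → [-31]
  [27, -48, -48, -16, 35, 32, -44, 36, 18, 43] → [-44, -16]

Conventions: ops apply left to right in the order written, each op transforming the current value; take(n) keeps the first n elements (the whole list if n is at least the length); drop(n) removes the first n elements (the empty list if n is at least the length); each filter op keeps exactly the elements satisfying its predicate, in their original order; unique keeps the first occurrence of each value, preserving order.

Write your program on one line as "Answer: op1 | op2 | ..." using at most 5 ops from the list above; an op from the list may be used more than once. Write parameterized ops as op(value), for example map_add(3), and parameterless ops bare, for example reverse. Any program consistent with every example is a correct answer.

filter_lt(5) | filter_lt(-6) | reverse | take(2)

Check, running the answer program on each example:
  [-48, -24, 41, 49, -16, -41, -23] -> [-48, -24, -16, -41, -23] -> [-48, -24, -16, -41, -23] -> [-23, -41, -16, -24, -48] -> [-23, -41]
  [15, -19, -8, 47, -7, -44] -> [-19, -8, -7, -44] -> [-19, -8, -7, -44] -> [-44, -7, -8, -19] -> [-44, -7]
  [21, 4, 25, -28, -43, 8, 48] -> [4, -28, -43] -> [-28, -43] -> [-43, -28] -> [-43, -28]
  [-31, 38, 37, 6, 48, 2, 1] -> [-31, 2, 1] -> [-31] -> [-31] -> [-31]
  [27, -48, -48, -16, 35, 32, -44, 36, 18, 43] -> [-48, -48, -16, -44] -> [-48, -48, -16, -44] -> [-44, -16, -48, -48] -> [-44, -16]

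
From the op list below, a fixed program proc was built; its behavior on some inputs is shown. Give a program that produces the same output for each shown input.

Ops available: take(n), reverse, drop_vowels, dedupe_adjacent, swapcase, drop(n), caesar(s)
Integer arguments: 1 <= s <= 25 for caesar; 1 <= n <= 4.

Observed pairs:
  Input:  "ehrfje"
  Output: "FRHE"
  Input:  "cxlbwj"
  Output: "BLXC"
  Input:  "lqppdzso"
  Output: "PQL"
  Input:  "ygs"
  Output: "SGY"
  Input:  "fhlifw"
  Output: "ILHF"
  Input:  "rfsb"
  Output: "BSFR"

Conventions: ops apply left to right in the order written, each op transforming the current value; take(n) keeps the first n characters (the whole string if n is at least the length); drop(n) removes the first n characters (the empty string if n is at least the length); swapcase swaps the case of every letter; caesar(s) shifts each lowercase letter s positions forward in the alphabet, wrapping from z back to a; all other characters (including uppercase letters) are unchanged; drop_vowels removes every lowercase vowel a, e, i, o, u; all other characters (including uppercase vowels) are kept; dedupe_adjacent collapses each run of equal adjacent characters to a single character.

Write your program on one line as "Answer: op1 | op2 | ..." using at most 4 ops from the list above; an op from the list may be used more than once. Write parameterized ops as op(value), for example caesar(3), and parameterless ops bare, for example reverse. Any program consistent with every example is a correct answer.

take(4) | dedupe_adjacent | swapcase | reverse

Check, running the answer program on each example:
  "ehrfje" -> "ehrf" -> "ehrf" -> "EHRF" -> "FRHE"
  "cxlbwj" -> "cxlb" -> "cxlb" -> "CXLB" -> "BLXC"
  "lqppdzso" -> "lqpp" -> "lqp" -> "LQP" -> "PQL"
  "ygs" -> "ygs" -> "ygs" -> "YGS" -> "SGY"
  "fhlifw" -> "fhli" -> "fhli" -> "FHLI" -> "ILHF"
  "rfsb" -> "rfsb" -> "rfsb" -> "RFSB" -> "BSFR"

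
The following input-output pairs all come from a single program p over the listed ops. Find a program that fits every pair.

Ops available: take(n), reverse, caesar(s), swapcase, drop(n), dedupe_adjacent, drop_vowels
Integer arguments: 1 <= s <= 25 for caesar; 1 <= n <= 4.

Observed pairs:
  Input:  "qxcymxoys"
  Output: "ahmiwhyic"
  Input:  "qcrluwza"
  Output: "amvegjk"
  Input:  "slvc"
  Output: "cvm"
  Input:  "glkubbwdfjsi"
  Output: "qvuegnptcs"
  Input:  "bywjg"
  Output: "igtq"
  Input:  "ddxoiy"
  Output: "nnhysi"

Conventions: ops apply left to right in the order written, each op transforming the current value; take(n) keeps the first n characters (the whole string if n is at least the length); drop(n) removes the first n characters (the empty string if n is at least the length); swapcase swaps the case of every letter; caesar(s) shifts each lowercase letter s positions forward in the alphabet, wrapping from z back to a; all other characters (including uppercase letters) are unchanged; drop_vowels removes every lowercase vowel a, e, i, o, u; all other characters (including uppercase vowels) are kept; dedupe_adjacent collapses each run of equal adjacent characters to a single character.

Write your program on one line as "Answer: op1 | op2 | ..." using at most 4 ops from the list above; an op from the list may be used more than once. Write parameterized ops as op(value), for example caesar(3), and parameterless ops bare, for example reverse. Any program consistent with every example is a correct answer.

caesar(13) | drop_vowels | caesar(23)

Check, running the answer program on each example:
  "qxcymxoys" -> "dkplzkblf" -> "dkplzkblf" -> "ahmiwhyic"
  "qcrluwza" -> "dpeyhjmn" -> "dpyhjmn" -> "amvegjk"
  "slvc" -> "fyip" -> "fyp" -> "cvm"
  "glkubbwdfjsi" -> "tyxhoojqswfv" -> "tyxhjqswfv" -> "qvuegnptcs"
  "bywjg" -> "oljwt" -> "ljwt" -> "igtq"
  "ddxoiy" -> "qqkbvl" -> "qqkbvl" -> "nnhysi"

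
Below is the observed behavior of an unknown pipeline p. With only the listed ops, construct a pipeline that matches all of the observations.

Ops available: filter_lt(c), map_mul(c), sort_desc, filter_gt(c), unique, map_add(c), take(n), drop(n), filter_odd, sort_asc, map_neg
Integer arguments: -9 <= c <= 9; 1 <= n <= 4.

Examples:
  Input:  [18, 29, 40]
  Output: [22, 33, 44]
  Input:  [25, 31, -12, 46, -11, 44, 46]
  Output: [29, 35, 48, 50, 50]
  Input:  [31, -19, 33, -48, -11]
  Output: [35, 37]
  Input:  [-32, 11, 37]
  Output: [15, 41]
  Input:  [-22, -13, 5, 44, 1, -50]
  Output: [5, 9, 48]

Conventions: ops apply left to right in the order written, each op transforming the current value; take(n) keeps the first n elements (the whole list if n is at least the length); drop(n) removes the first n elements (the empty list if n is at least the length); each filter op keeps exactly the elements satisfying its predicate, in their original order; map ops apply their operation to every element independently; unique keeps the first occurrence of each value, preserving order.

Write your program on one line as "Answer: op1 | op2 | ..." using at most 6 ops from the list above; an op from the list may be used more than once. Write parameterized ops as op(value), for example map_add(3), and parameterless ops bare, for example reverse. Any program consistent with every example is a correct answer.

sort_desc | map_add(2) | map_add(2) | sort_asc | filter_gt(-3)

Check, running the answer program on each example:
  [18, 29, 40] -> [40, 29, 18] -> [42, 31, 20] -> [44, 33, 22] -> [22, 33, 44] -> [22, 33, 44]
  [25, 31, -12, 46, -11, 44, 46] -> [46, 46, 44, 31, 25, -11, -12] -> [48, 48, 46, 33, 27, -9, -10] -> [50, 50, 48, 35, 29, -7, -8] -> [-8, -7, 29, 35, 48, 50, 50] -> [29, 35, 48, 50, 50]
  [31, -19, 33, -48, -11] -> [33, 31, -11, -19, -48] -> [35, 33, -9, -17, -46] -> [37, 35, -7, -15, -44] -> [-44, -15, -7, 35, 37] -> [35, 37]
  [-32, 11, 37] -> [37, 11, -32] -> [39, 13, -30] -> [41, 15, -28] -> [-28, 15, 41] -> [15, 41]
  [-22, -13, 5, 44, 1, -50] -> [44, 5, 1, -13, -22, -50] -> [46, 7, 3, -11, -20, -48] -> [48, 9, 5, -9, -18, -46] -> [-46, -18, -9, 5, 9, 48] -> [5, 9, 48]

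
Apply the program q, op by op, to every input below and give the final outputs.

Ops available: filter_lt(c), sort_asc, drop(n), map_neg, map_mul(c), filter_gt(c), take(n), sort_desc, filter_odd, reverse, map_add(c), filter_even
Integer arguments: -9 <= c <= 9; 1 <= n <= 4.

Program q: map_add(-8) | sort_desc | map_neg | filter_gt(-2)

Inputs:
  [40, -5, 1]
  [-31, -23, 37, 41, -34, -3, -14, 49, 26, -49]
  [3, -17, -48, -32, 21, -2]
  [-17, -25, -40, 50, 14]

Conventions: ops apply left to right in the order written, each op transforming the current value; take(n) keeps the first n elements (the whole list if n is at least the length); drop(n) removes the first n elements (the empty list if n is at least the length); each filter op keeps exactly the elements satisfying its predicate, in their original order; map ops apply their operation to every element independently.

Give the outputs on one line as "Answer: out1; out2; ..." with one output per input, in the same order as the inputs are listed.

[7, 13]; [11, 22, 31, 39, 42, 57]; [5, 10, 25, 40, 56]; [25, 33, 48]

Execution, op by op:
  [40, -5, 1] -> [32, -13, -7] -> [32, -7, -13] -> [-32, 7, 13] -> [7, 13]
  [-31, -23, 37, 41, -34, -3, -14, 49, 26, -49] -> [-39, -31, 29, 33, -42, -11, -22, 41, 18, -57] -> [41, 33, 29, 18, -11, -22, -31, -39, -42, -57] -> [-41, -33, -29, -18, 11, 22, 31, 39, 42, 57] -> [11, 22, 31, 39, 42, 57]
  [3, -17, -48, -32, 21, -2] -> [-5, -25, -56, -40, 13, -10] -> [13, -5, -10, -25, -40, -56] -> [-13, 5, 10, 25, 40, 56] -> [5, 10, 25, 40, 56]
  [-17, -25, -40, 50, 14] -> [-25, -33, -48, 42, 6] -> [42, 6, -25, -33, -48] -> [-42, -6, 25, 33, 48] -> [25, 33, 48]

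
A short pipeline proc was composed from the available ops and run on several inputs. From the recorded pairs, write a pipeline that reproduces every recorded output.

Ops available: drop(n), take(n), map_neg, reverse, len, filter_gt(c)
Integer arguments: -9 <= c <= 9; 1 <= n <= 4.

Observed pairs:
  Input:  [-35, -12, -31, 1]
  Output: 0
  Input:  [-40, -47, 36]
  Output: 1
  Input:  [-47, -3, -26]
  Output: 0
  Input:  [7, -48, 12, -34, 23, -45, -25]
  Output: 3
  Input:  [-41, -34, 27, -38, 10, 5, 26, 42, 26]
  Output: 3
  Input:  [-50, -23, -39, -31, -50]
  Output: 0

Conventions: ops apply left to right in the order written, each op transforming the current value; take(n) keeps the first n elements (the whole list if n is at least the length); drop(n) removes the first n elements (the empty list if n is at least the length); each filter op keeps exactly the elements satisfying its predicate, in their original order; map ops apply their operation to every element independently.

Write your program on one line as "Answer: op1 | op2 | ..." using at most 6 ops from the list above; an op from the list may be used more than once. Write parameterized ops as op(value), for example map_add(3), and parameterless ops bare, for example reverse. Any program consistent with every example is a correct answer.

filter_gt(-4) | reverse | filter_gt(1) | take(3) | reverse | len

Check, running the answer program on each example:
  [-35, -12, -31, 1] -> [1] -> [1] -> [] -> [] -> [] -> 0
  [-40, -47, 36] -> [36] -> [36] -> [36] -> [36] -> [36] -> 1
  [-47, -3, -26] -> [-3] -> [-3] -> [] -> [] -> [] -> 0
  [7, -48, 12, -34, 23, -45, -25] -> [7, 12, 23] -> [23, 12, 7] -> [23, 12, 7] -> [23, 12, 7] -> [7, 12, 23] -> 3
  [-41, -34, 27, -38, 10, 5, 26, 42, 26] -> [27, 10, 5, 26, 42, 26] -> [26, 42, 26, 5, 10, 27] -> [26, 42, 26, 5, 10, 27] -> [26, 42, 26] -> [26, 42, 26] -> 3
  [-50, -23, -39, -31, -50] -> [] -> [] -> [] -> [] -> [] -> 0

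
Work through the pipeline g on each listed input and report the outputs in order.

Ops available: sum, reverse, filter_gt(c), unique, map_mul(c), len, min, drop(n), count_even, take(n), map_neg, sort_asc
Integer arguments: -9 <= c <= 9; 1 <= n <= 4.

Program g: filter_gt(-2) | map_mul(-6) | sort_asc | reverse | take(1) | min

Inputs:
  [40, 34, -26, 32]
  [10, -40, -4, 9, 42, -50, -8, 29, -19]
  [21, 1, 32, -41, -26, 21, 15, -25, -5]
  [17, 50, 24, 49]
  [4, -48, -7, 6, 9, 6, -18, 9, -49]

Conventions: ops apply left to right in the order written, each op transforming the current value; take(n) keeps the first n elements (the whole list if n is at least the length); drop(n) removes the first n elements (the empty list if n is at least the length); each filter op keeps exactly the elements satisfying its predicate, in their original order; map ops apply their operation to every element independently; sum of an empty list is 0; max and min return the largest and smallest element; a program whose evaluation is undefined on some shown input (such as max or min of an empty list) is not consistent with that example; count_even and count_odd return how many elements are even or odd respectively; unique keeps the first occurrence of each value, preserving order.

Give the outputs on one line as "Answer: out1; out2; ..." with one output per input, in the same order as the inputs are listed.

-192; -54; -6; -102; -24

Execution, op by op:
  [40, 34, -26, 32] -> [40, 34, 32] -> [-240, -204, -192] -> [-240, -204, -192] -> [-192, -204, -240] -> [-192] -> -192
  [10, -40, -4, 9, 42, -50, -8, 29, -19] -> [10, 9, 42, 29] -> [-60, -54, -252, -174] -> [-252, -174, -60, -54] -> [-54, -60, -174, -252] -> [-54] -> -54
  [21, 1, 32, -41, -26, 21, 15, -25, -5] -> [21, 1, 32, 21, 15] -> [-126, -6, -192, -126, -90] -> [-192, -126, -126, -90, -6] -> [-6, -90, -126, -126, -192] -> [-6] -> -6
  [17, 50, 24, 49] -> [17, 50, 24, 49] -> [-102, -300, -144, -294] -> [-300, -294, -144, -102] -> [-102, -144, -294, -300] -> [-102] -> -102
  [4, -48, -7, 6, 9, 6, -18, 9, -49] -> [4, 6, 9, 6, 9] -> [-24, -36, -54, -36, -54] -> [-54, -54, -36, -36, -24] -> [-24, -36, -36, -54, -54] -> [-24] -> -24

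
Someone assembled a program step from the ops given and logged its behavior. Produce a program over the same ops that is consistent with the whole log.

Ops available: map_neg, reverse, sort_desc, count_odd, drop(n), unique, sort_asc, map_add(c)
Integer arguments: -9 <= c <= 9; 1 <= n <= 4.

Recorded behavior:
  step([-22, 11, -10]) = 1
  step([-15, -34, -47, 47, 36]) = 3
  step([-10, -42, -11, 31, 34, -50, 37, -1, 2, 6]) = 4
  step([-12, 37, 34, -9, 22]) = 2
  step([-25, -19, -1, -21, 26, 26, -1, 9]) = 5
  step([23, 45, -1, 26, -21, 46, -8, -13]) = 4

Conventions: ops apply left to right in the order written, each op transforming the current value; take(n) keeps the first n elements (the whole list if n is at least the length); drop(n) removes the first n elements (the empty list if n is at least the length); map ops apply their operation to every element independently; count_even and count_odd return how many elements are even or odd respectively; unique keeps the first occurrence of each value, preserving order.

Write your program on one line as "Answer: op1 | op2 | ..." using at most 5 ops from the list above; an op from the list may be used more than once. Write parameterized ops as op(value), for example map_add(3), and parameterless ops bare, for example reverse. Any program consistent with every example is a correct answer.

reverse | drop(1) | map_add(4) | sort_asc | count_odd

Check, running the answer program on each example:
  [-22, 11, -10] -> [-10, 11, -22] -> [11, -22] -> [15, -18] -> [-18, 15] -> 1
  [-15, -34, -47, 47, 36] -> [36, 47, -47, -34, -15] -> [47, -47, -34, -15] -> [51, -43, -30, -11] -> [-43, -30, -11, 51] -> 3
  [-10, -42, -11, 31, 34, -50, 37, -1, 2, 6] -> [6, 2, -1, 37, -50, 34, 31, -11, -42, -10] -> [2, -1, 37, -50, 34, 31, -11, -42, -10] -> [6, 3, 41, -46, 38, 35, -7, -38, -6] -> [-46, -38, -7, -6, 3, 6, 35, 38, 41] -> 4
  [-12, 37, 34, -9, 22] -> [22, -9, 34, 37, -12] -> [-9, 34, 37, -12] -> [-5, 38, 41, -8] -> [-8, -5, 38, 41] -> 2
  [-25, -19, -1, -21, 26, 26, -1, 9] -> [9, -1, 26, 26, -21, -1, -19, -25] -> [-1, 26, 26, -21, -1, -19, -25] -> [3, 30, 30, -17, 3, -15, -21] -> [-21, -17, -15, 3, 3, 30, 30] -> 5
  [23, 45, -1, 26, -21, 46, -8, -13] -> [-13, -8, 46, -21, 26, -1, 45, 23] -> [-8, 46, -21, 26, -1, 45, 23] -> [-4, 50, -17, 30, 3, 49, 27] -> [-17, -4, 3, 27, 30, 49, 50] -> 4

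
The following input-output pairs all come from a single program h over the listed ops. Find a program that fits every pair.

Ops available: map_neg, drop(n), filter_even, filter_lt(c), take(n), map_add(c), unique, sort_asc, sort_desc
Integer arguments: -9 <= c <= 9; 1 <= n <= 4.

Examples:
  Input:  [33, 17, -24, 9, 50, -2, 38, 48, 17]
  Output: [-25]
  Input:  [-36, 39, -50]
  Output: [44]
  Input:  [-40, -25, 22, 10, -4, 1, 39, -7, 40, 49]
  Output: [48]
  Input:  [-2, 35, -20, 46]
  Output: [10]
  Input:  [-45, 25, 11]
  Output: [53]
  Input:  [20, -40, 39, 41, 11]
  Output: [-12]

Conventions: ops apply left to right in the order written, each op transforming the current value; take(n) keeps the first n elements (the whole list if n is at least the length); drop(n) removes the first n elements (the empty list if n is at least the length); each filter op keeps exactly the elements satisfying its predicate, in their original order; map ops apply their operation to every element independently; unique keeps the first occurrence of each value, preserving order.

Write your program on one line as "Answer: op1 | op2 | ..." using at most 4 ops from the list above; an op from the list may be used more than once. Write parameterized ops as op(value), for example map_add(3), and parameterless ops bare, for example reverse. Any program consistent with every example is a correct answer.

map_add(-8) | map_neg | take(1)

Check, running the answer program on each example:
  [33, 17, -24, 9, 50, -2, 38, 48, 17] -> [25, 9, -32, 1, 42, -10, 30, 40, 9] -> [-25, -9, 32, -1, -42, 10, -30, -40, -9] -> [-25]
  [-36, 39, -50] -> [-44, 31, -58] -> [44, -31, 58] -> [44]
  [-40, -25, 22, 10, -4, 1, 39, -7, 40, 49] -> [-48, -33, 14, 2, -12, -7, 31, -15, 32, 41] -> [48, 33, -14, -2, 12, 7, -31, 15, -32, -41] -> [48]
  [-2, 35, -20, 46] -> [-10, 27, -28, 38] -> [10, -27, 28, -38] -> [10]
  [-45, 25, 11] -> [-53, 17, 3] -> [53, -17, -3] -> [53]
  [20, -40, 39, 41, 11] -> [12, -48, 31, 33, 3] -> [-12, 48, -31, -33, -3] -> [-12]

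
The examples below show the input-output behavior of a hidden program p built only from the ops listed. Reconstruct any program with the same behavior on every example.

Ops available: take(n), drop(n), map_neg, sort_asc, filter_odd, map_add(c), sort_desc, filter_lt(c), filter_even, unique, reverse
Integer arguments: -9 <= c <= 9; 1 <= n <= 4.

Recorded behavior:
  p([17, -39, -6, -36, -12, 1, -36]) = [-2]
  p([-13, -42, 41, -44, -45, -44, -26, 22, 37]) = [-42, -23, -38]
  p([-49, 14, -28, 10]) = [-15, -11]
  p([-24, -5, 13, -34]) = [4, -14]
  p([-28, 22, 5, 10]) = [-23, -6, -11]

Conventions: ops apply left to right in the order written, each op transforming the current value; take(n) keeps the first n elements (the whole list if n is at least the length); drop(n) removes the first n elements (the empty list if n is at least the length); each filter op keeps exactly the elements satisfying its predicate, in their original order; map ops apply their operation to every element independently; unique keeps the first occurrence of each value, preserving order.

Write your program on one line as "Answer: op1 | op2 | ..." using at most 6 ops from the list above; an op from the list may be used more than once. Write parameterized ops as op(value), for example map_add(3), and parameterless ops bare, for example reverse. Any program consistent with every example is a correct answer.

unique | drop(1) | map_add(1) | map_neg | filter_lt(5)

Check, running the answer program on each example:
  [17, -39, -6, -36, -12, 1, -36] -> [17, -39, -6, -36, -12, 1] -> [-39, -6, -36, -12, 1] -> [-38, -5, -35, -11, 2] -> [38, 5, 35, 11, -2] -> [-2]
  [-13, -42, 41, -44, -45, -44, -26, 22, 37] -> [-13, -42, 41, -44, -45, -26, 22, 37] -> [-42, 41, -44, -45, -26, 22, 37] -> [-41, 42, -43, -44, -25, 23, 38] -> [41, -42, 43, 44, 25, -23, -38] -> [-42, -23, -38]
  [-49, 14, -28, 10] -> [-49, 14, -28, 10] -> [14, -28, 10] -> [15, -27, 11] -> [-15, 27, -11] -> [-15, -11]
  [-24, -5, 13, -34] -> [-24, -5, 13, -34] -> [-5, 13, -34] -> [-4, 14, -33] -> [4, -14, 33] -> [4, -14]
  [-28, 22, 5, 10] -> [-28, 22, 5, 10] -> [22, 5, 10] -> [23, 6, 11] -> [-23, -6, -11] -> [-23, -6, -11]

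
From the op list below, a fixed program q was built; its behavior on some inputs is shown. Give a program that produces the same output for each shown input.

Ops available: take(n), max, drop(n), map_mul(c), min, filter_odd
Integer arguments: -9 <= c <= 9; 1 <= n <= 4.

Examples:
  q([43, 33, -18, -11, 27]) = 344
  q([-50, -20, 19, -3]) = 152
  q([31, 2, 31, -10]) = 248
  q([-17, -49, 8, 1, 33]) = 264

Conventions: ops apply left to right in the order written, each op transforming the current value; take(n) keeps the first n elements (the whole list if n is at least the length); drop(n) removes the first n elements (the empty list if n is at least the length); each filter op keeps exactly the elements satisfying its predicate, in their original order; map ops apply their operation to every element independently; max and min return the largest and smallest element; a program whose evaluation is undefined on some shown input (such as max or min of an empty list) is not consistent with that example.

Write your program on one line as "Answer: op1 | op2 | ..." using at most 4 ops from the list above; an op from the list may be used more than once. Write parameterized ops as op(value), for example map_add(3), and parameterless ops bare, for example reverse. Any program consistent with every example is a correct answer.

filter_odd | map_mul(8) | max

Check, running the answer program on each example:
  [43, 33, -18, -11, 27] -> [43, 33, -11, 27] -> [344, 264, -88, 216] -> 344
  [-50, -20, 19, -3] -> [19, -3] -> [152, -24] -> 152
  [31, 2, 31, -10] -> [31, 31] -> [248, 248] -> 248
  [-17, -49, 8, 1, 33] -> [-17, -49, 1, 33] -> [-136, -392, 8, 264] -> 264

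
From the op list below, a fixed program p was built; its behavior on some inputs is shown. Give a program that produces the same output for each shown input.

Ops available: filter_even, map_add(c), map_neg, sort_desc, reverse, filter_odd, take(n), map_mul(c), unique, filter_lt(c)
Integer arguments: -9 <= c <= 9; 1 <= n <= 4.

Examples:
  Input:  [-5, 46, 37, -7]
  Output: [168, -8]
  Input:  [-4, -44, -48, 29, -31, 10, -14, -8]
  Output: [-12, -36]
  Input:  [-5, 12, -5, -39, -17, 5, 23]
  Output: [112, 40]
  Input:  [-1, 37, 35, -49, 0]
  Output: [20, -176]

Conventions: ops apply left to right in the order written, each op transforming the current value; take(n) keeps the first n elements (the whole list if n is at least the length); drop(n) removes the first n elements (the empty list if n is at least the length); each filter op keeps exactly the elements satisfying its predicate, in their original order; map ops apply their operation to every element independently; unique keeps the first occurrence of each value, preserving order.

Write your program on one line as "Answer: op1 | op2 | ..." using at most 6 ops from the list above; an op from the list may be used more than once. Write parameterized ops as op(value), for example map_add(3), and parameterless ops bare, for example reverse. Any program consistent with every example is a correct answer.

map_add(5) | reverse | map_mul(-4) | map_neg | take(2) | sort_desc

Check, running the answer program on each example:
  [-5, 46, 37, -7] -> [0, 51, 42, -2] -> [-2, 42, 51, 0] -> [8, -168, -204, 0] -> [-8, 168, 204, 0] -> [-8, 168] -> [168, -8]
  [-4, -44, -48, 29, -31, 10, -14, -8] -> [1, -39, -43, 34, -26, 15, -9, -3] -> [-3, -9, 15, -26, 34, -43, -39, 1] -> [12, 36, -60, 104, -136, 172, 156, -4] -> [-12, -36, 60, -104, 136, -172, -156, 4] -> [-12, -36] -> [-12, -36]
  [-5, 12, -5, -39, -17, 5, 23] -> [0, 17, 0, -34, -12, 10, 28] -> [28, 10, -12, -34, 0, 17, 0] -> [-112, -40, 48, 136, 0, -68, 0] -> [112, 40, -48, -136, 0, 68, 0] -> [112, 40] -> [112, 40]
  [-1, 37, 35, -49, 0] -> [4, 42, 40, -44, 5] -> [5, -44, 40, 42, 4] -> [-20, 176, -160, -168, -16] -> [20, -176, 160, 168, 16] -> [20, -176] -> [20, -176]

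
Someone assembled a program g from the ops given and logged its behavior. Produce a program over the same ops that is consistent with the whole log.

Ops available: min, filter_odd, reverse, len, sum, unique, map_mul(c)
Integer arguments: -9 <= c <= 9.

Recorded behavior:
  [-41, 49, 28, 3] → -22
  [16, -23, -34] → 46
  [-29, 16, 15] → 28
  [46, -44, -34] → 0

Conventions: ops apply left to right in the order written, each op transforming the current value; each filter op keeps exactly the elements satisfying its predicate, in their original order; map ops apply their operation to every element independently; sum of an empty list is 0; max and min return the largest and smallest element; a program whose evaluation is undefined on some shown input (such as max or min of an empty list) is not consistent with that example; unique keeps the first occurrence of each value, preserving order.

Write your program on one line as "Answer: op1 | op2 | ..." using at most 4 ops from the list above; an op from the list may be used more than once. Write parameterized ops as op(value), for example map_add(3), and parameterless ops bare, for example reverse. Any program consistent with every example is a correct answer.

filter_odd | map_mul(-2) | sum

Check, running the answer program on each example:
  [-41, 49, 28, 3] -> [-41, 49, 3] -> [82, -98, -6] -> -22
  [16, -23, -34] -> [-23] -> [46] -> 46
  [-29, 16, 15] -> [-29, 15] -> [58, -30] -> 28
  [46, -44, -34] -> [] -> [] -> 0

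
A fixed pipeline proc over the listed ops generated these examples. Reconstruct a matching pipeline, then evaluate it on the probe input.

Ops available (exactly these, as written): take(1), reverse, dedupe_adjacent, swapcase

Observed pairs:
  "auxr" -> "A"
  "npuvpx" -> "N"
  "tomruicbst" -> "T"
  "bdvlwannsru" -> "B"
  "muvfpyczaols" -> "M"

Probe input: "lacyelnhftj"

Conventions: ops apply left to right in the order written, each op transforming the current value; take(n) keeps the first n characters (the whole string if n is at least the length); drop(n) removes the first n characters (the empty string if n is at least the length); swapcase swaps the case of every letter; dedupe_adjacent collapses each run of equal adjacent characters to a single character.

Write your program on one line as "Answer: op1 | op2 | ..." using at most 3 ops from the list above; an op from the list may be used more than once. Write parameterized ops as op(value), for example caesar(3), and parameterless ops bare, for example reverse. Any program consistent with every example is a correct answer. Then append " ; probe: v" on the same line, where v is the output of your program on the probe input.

take(1) | swapcase ; probe: "L"

Check, running the answer program on each example:
  "auxr" -> "a" -> "A"
  "npuvpx" -> "n" -> "N"
  "tomruicbst" -> "t" -> "T"
  "bdvlwannsru" -> "b" -> "B"
  "muvfpyczaols" -> "m" -> "M"
  probe: "lacyelnhftj" -> "l" -> "L"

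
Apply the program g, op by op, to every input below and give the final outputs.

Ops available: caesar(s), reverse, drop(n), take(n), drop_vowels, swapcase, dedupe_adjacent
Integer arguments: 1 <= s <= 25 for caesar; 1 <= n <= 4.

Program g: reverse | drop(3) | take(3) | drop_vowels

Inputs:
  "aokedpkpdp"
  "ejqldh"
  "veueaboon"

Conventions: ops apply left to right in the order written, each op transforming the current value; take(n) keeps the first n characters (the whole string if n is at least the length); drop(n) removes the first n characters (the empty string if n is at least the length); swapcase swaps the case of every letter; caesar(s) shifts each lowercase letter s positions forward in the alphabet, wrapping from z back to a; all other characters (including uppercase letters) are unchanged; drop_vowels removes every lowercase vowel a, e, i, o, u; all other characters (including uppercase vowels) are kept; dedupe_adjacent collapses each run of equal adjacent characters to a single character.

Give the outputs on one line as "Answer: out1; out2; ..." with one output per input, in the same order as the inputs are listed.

"kpd"; "qj"; "b"

Execution, op by op:
  "aokedpkpdp" -> "pdpkpdekoa" -> "kpdekoa" -> "kpd" -> "kpd"
  "ejqldh" -> "hdlqje" -> "qje" -> "qje" -> "qj"
  "veueaboon" -> "noobaeuev" -> "baeuev" -> "bae" -> "b"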